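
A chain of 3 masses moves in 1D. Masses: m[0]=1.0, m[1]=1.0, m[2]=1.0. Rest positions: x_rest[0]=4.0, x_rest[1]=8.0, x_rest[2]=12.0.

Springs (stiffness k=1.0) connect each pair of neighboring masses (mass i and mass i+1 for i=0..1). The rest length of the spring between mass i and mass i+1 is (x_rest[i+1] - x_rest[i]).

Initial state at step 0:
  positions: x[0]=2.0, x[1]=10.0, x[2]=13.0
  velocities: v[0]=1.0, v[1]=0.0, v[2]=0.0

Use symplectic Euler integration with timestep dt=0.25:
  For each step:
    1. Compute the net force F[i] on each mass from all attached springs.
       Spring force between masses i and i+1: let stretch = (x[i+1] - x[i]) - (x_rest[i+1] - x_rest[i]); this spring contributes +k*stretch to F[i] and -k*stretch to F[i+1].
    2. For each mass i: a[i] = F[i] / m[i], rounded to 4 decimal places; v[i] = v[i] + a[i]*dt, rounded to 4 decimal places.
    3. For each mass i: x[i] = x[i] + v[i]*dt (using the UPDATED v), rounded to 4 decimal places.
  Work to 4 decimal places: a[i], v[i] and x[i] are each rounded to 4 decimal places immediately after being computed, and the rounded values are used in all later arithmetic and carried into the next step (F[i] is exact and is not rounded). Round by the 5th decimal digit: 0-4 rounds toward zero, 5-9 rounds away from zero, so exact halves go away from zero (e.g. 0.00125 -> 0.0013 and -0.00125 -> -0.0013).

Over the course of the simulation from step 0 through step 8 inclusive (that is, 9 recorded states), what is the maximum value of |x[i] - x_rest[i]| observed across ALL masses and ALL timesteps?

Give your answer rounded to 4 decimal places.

Step 0: x=[2.0000 10.0000 13.0000] v=[1.0000 0.0000 0.0000]
Step 1: x=[2.5000 9.6875 13.0625] v=[2.0000 -1.2500 0.2500]
Step 2: x=[3.1992 9.1367 13.1641] v=[2.7969 -2.2031 0.4063]
Step 3: x=[4.0195 8.4666 13.2640] v=[3.2813 -2.6806 0.3995]
Step 4: x=[4.8678 7.8184 13.3141] v=[3.3931 -2.5930 0.2002]
Step 5: x=[5.6505 7.3292 13.2707] v=[3.1308 -1.9567 -0.1737]
Step 6: x=[6.2881 7.1065 13.1059] v=[2.5505 -0.8910 -0.6591]
Step 7: x=[6.7269 7.2076 12.8162] v=[1.7551 0.4043 -1.1590]
Step 8: x=[6.9457 7.6292 12.4259] v=[0.8753 1.6863 -1.5612]
Max displacement = 2.9457

Answer: 2.9457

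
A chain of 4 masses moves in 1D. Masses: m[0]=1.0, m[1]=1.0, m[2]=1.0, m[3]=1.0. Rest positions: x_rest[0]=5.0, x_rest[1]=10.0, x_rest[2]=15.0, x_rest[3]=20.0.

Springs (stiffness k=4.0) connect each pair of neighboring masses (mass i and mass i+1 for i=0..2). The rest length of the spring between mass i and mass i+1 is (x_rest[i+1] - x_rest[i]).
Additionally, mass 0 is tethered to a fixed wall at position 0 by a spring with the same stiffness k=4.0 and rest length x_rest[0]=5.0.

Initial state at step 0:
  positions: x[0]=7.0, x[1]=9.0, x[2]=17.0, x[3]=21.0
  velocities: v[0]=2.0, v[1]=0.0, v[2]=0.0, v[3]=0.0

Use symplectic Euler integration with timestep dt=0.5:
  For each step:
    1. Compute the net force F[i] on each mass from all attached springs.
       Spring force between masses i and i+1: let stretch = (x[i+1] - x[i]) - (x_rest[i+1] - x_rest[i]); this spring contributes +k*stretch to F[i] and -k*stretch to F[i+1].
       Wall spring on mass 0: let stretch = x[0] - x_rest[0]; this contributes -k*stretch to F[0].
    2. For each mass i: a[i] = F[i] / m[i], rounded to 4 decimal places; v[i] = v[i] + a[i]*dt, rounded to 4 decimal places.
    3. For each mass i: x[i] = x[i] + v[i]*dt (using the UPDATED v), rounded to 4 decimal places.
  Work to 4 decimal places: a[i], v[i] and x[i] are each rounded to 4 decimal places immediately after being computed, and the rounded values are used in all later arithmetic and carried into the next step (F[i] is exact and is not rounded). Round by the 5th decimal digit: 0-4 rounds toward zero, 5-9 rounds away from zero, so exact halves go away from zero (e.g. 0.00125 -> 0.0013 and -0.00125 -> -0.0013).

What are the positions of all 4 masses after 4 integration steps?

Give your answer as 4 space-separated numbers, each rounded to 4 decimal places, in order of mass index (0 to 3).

Answer: 5.0000 10.0000 15.0000 21.0000

Derivation:
Step 0: x=[7.0000 9.0000 17.0000 21.0000] v=[2.0000 0.0000 0.0000 0.0000]
Step 1: x=[3.0000 15.0000 13.0000 22.0000] v=[-8.0000 12.0000 -8.0000 2.0000]
Step 2: x=[8.0000 7.0000 20.0000 19.0000] v=[10.0000 -16.0000 14.0000 -6.0000]
Step 3: x=[4.0000 13.0000 13.0000 22.0000] v=[-8.0000 12.0000 -14.0000 6.0000]
Step 4: x=[5.0000 10.0000 15.0000 21.0000] v=[2.0000 -6.0000 4.0000 -2.0000]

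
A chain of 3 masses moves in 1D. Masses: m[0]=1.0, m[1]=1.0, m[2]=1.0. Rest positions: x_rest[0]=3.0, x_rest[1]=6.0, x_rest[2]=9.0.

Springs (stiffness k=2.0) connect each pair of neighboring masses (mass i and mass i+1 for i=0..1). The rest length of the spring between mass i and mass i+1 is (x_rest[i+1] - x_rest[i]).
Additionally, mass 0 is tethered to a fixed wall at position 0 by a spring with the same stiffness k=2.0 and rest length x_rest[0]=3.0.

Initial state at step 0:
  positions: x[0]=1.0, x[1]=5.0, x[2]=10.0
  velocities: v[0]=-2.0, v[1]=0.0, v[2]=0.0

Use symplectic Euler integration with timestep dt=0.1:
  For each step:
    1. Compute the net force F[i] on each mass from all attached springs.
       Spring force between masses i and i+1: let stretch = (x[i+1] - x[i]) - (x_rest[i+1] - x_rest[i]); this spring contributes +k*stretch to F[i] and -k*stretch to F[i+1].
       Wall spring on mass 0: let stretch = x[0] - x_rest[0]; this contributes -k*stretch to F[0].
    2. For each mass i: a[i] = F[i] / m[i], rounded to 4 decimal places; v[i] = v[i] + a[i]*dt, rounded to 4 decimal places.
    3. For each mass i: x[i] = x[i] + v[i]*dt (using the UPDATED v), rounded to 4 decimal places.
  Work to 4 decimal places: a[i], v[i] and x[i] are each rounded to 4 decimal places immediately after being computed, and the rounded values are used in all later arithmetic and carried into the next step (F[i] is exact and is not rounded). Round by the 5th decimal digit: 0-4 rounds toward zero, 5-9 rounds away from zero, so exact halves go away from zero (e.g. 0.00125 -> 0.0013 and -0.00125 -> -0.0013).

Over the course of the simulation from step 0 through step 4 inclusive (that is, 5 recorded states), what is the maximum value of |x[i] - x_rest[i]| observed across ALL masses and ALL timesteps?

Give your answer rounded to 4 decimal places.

Answer: 2.2183

Derivation:
Step 0: x=[1.0000 5.0000 10.0000] v=[-2.0000 0.0000 0.0000]
Step 1: x=[0.8600 5.0200 9.9600] v=[-1.4000 0.2000 -0.4000]
Step 2: x=[0.7860 5.0556 9.8812] v=[-0.7400 0.3560 -0.7880]
Step 3: x=[0.7817 5.1023 9.7659] v=[-0.0433 0.4672 -1.1531]
Step 4: x=[0.8482 5.1559 9.6173] v=[0.6645 0.5358 -1.4858]
Max displacement = 2.2183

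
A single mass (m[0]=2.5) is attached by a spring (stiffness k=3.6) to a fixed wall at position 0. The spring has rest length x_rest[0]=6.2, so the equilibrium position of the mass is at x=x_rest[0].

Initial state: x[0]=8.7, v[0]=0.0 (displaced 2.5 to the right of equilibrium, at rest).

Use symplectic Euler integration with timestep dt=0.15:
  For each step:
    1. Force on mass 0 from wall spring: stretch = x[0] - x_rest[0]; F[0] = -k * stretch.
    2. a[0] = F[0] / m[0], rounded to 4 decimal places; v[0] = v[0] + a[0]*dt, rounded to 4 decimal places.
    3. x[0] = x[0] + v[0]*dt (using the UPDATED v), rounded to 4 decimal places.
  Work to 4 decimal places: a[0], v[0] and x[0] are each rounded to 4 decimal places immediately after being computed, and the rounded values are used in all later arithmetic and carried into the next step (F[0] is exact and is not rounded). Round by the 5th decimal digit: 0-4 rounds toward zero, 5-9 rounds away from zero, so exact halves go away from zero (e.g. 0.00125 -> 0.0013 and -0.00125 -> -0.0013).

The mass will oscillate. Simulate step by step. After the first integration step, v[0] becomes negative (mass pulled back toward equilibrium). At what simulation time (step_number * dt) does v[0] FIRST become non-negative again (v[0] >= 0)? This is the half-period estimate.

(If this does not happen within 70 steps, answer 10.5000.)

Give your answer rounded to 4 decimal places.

Step 0: x=[8.7000] v=[0.0000]
Step 1: x=[8.6190] v=[-0.5400]
Step 2: x=[8.4596] v=[-1.0625]
Step 3: x=[8.2270] v=[-1.5506]
Step 4: x=[7.9287] v=[-1.9884]
Step 5: x=[7.5744] v=[-2.3618]
Step 6: x=[7.1756] v=[-2.6587]
Step 7: x=[6.7452] v=[-2.8694]
Step 8: x=[6.2971] v=[-2.9872]
Step 9: x=[5.8459] v=[-3.0082]
Step 10: x=[5.4061] v=[-2.9317]
Step 11: x=[4.9921] v=[-2.7602]
Step 12: x=[4.6172] v=[-2.4993]
Step 13: x=[4.2936] v=[-2.1574]
Step 14: x=[4.0318] v=[-1.7456]
Step 15: x=[3.8402] v=[-1.2773]
Step 16: x=[3.7251] v=[-0.7676]
Step 17: x=[3.6902] v=[-0.2330]
Step 18: x=[3.7366] v=[0.3091]
First v>=0 after going negative at step 18, time=2.7000

Answer: 2.7000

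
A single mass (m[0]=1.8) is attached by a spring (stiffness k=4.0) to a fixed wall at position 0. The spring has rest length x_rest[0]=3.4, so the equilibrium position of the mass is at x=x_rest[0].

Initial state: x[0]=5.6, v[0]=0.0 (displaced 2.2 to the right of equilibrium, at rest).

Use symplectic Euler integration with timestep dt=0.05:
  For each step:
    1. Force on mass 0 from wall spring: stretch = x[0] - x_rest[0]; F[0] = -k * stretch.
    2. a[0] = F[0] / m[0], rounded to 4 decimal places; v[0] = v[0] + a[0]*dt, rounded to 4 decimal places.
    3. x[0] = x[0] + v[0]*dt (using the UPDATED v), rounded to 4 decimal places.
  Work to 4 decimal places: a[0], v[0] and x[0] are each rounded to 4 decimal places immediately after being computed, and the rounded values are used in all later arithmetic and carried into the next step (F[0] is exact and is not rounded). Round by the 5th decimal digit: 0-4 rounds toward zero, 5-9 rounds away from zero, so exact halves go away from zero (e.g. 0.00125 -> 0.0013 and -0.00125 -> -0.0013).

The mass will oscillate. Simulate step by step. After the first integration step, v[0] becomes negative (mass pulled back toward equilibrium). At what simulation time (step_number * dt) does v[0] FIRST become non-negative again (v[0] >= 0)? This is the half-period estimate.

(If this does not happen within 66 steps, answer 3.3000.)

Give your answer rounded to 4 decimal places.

Answer: 2.1500

Derivation:
Step 0: x=[5.6000] v=[0.0000]
Step 1: x=[5.5878] v=[-0.2444]
Step 2: x=[5.5634] v=[-0.4875]
Step 3: x=[5.5270] v=[-0.7279]
Step 4: x=[5.4788] v=[-0.9642]
Step 5: x=[5.4190] v=[-1.1952]
Step 6: x=[5.3480] v=[-1.4195]
Step 7: x=[5.2662] v=[-1.6359]
Step 8: x=[5.1740] v=[-1.8433]
Step 9: x=[5.0720] v=[-2.0404]
Step 10: x=[4.9607] v=[-2.2262]
Step 11: x=[4.8407] v=[-2.3996]
Step 12: x=[4.7127] v=[-2.5597]
Step 13: x=[4.5774] v=[-2.7056]
Step 14: x=[4.4356] v=[-2.8364]
Step 15: x=[4.2880] v=[-2.9515]
Step 16: x=[4.1355] v=[-3.0502]
Step 17: x=[3.9789] v=[-3.1319]
Step 18: x=[3.8191] v=[-3.1962]
Step 19: x=[3.6570] v=[-3.2428]
Step 20: x=[3.4934] v=[-3.2714]
Step 21: x=[3.3293] v=[-3.2818]
Step 22: x=[3.1656] v=[-3.2739]
Step 23: x=[3.0032] v=[-3.2479]
Step 24: x=[2.8430] v=[-3.2038]
Step 25: x=[2.6859] v=[-3.1419]
Step 26: x=[2.5328] v=[-3.0626]
Step 27: x=[2.3845] v=[-2.9662]
Step 28: x=[2.2418] v=[-2.8534]
Step 29: x=[2.1056] v=[-2.7247]
Step 30: x=[1.9766] v=[-2.5809]
Step 31: x=[1.8555] v=[-2.4227]
Step 32: x=[1.7429] v=[-2.2511]
Step 33: x=[1.6396] v=[-2.0670]
Step 34: x=[1.5460] v=[-1.8714]
Step 35: x=[1.4627] v=[-1.6654]
Step 36: x=[1.3902] v=[-1.4501]
Step 37: x=[1.3289] v=[-1.2268]
Step 38: x=[1.2791] v=[-0.9967]
Step 39: x=[1.2411] v=[-0.7610]
Step 40: x=[1.2150] v=[-0.5211]
Step 41: x=[1.2011] v=[-0.2783]
Step 42: x=[1.1994] v=[-0.0340]
Step 43: x=[1.2099] v=[0.2105]
First v>=0 after going negative at step 43, time=2.1500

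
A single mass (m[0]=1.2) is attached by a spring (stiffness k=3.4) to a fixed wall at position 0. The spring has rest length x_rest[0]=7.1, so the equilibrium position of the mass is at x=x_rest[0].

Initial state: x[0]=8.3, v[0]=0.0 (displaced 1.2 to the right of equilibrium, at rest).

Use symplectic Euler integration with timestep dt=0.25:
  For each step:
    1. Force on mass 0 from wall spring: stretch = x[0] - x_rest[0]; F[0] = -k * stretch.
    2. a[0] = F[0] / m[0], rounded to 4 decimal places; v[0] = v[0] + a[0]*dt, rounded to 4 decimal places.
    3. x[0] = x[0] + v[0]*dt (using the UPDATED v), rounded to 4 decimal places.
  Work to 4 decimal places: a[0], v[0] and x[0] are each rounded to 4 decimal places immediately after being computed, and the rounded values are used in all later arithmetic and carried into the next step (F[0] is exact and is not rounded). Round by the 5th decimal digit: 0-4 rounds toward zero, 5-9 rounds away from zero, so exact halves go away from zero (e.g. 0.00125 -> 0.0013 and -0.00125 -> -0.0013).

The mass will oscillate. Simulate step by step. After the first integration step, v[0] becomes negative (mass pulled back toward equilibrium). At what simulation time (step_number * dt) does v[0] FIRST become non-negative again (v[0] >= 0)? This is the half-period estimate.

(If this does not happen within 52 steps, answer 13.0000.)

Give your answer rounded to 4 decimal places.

Step 0: x=[8.3000] v=[0.0000]
Step 1: x=[8.0875] v=[-0.8500]
Step 2: x=[7.7001] v=[-1.5495]
Step 3: x=[7.2065] v=[-1.9746]
Step 4: x=[6.6940] v=[-2.0501]
Step 5: x=[6.2534] v=[-1.7625]
Step 6: x=[5.9627] v=[-1.1628]
Step 7: x=[5.8734] v=[-0.3572]
Step 8: x=[6.0013] v=[0.5117]
First v>=0 after going negative at step 8, time=2.0000

Answer: 2.0000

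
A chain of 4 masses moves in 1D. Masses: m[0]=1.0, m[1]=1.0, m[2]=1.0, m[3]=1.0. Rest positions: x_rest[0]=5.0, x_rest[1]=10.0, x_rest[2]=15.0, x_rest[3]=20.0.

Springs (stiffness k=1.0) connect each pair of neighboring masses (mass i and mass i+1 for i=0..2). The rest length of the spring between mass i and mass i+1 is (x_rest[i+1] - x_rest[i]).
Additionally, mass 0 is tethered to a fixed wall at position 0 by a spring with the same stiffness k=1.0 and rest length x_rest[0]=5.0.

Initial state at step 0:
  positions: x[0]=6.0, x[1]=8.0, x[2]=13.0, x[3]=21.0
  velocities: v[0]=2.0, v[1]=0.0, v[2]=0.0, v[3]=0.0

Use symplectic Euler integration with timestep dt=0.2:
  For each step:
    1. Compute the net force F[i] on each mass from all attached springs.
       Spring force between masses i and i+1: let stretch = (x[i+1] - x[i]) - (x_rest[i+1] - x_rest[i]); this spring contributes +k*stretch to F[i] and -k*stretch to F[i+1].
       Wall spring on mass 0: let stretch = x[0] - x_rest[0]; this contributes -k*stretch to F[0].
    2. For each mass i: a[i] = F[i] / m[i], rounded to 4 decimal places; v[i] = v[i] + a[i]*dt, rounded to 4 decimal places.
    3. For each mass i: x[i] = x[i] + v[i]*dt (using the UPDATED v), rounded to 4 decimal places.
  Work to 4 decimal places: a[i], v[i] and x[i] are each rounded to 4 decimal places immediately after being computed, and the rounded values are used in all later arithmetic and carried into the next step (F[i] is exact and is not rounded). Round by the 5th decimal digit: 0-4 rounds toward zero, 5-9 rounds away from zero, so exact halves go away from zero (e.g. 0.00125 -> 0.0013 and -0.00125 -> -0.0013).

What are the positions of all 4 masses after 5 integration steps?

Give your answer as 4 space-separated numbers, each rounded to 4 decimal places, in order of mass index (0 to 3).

Step 0: x=[6.0000 8.0000 13.0000 21.0000] v=[2.0000 0.0000 0.0000 0.0000]
Step 1: x=[6.2400 8.1200 13.1200 20.8800] v=[1.2000 0.6000 0.6000 -0.6000]
Step 2: x=[6.3056 8.3648 13.3504 20.6496] v=[0.3280 1.2240 1.1520 -1.1520]
Step 3: x=[6.2013 8.7267 13.6733 20.3272] v=[-0.5213 1.8093 1.6147 -1.6118]
Step 4: x=[5.9500 9.1854 14.0645 19.9387] v=[-1.2565 2.2935 1.9562 -1.9426]
Step 5: x=[5.5901 9.7098 14.4955 19.5152] v=[-1.7994 2.6222 2.1552 -2.1174]

Answer: 5.5901 9.7098 14.4955 19.5152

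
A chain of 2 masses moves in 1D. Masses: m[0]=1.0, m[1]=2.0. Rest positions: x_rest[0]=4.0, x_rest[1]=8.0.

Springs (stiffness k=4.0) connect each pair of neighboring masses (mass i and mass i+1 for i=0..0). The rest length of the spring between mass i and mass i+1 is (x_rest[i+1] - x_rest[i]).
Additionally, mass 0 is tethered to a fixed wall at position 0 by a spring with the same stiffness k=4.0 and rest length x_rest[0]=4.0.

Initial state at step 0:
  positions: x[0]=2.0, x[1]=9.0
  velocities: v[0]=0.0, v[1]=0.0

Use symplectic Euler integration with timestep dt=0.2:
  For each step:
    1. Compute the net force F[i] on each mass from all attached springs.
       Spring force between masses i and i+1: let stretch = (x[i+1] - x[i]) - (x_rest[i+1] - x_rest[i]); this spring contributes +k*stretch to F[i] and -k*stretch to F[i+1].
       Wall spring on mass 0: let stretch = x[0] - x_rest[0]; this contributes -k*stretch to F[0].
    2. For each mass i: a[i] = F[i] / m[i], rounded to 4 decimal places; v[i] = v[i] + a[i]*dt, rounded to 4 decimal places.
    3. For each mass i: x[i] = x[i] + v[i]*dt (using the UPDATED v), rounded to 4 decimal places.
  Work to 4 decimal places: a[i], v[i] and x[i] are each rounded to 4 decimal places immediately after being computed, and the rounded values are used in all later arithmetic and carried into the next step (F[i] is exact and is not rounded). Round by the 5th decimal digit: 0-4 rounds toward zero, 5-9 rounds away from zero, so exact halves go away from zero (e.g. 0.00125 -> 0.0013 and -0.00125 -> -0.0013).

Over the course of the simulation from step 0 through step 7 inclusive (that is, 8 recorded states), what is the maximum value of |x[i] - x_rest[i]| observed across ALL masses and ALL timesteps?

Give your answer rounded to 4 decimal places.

Answer: 2.3677

Derivation:
Step 0: x=[2.0000 9.0000] v=[0.0000 0.0000]
Step 1: x=[2.8000 8.7600] v=[4.0000 -1.2000]
Step 2: x=[4.1056 8.3632] v=[6.5280 -1.9840]
Step 3: x=[5.4355 7.9458] v=[6.6496 -2.0870]
Step 4: x=[6.2974 7.6476] v=[4.3094 -1.4911]
Step 5: x=[6.3677 7.5614] v=[0.3516 -0.4312]
Step 6: x=[5.6102 7.6997] v=[-3.7876 0.6913]
Step 7: x=[4.2894 7.9908] v=[-6.6042 1.4555]
Max displacement = 2.3677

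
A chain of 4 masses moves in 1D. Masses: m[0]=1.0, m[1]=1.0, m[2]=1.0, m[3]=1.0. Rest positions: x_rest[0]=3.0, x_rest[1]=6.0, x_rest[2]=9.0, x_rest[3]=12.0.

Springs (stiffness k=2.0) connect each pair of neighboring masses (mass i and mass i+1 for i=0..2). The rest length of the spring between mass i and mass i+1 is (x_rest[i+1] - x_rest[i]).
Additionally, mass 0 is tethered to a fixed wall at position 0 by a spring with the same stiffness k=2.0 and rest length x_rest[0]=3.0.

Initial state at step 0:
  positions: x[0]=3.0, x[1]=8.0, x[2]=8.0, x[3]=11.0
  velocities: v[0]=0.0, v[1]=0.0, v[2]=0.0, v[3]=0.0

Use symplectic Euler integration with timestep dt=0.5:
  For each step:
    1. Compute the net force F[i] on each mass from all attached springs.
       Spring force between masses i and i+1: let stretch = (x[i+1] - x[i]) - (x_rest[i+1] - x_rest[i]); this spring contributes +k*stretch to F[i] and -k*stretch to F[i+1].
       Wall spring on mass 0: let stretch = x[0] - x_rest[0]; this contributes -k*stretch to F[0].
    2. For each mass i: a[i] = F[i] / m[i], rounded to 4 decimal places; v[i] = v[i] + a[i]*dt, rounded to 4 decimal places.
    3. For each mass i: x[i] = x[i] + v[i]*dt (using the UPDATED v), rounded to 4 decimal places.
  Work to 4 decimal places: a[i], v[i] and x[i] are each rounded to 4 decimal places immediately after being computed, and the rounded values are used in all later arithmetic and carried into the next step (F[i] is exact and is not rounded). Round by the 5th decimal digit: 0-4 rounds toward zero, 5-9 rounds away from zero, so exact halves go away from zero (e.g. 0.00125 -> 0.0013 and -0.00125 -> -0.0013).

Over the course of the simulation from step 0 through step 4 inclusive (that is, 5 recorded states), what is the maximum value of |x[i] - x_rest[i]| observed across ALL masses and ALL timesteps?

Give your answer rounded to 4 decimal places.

Answer: 2.1250

Derivation:
Step 0: x=[3.0000 8.0000 8.0000 11.0000] v=[0.0000 0.0000 0.0000 0.0000]
Step 1: x=[4.0000 5.5000 9.5000 11.0000] v=[2.0000 -5.0000 3.0000 0.0000]
Step 2: x=[3.7500 4.2500 9.7500 11.7500] v=[-0.5000 -2.5000 0.5000 1.5000]
Step 3: x=[1.8750 5.5000 8.2500 13.0000] v=[-3.7500 2.5000 -3.0000 2.5000]
Step 4: x=[0.8750 6.3125 7.7500 13.3750] v=[-2.0000 1.6250 -1.0000 0.7500]
Max displacement = 2.1250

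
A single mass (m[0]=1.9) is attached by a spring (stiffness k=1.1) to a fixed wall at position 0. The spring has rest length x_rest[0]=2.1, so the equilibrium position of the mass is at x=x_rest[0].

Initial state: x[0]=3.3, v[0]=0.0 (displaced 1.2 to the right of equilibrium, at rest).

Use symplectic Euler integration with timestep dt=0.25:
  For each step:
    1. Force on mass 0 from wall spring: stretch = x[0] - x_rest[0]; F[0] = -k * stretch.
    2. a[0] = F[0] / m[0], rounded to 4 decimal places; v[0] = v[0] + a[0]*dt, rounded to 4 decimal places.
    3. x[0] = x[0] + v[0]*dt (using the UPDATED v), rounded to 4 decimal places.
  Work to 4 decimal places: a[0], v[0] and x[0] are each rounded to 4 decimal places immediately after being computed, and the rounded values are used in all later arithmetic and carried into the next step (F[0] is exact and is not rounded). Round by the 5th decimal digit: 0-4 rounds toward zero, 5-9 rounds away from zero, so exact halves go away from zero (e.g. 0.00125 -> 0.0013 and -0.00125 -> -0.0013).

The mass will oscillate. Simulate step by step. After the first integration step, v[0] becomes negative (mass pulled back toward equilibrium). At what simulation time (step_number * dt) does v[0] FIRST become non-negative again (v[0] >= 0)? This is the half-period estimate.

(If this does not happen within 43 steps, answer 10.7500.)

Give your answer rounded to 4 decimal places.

Step 0: x=[3.3000] v=[0.0000]
Step 1: x=[3.2566] v=[-0.1737]
Step 2: x=[3.1713] v=[-0.3411]
Step 3: x=[3.0473] v=[-0.4962]
Step 4: x=[2.8890] v=[-0.6333]
Step 5: x=[2.7021] v=[-0.7475]
Step 6: x=[2.4934] v=[-0.8347]
Step 7: x=[2.2705] v=[-0.8917]
Step 8: x=[2.0414] v=[-0.9164]
Step 9: x=[1.8144] v=[-0.9079]
Step 10: x=[1.5978] v=[-0.8666]
Step 11: x=[1.3993] v=[-0.7939]
Step 12: x=[1.2262] v=[-0.6925]
Step 13: x=[1.0847] v=[-0.5660]
Step 14: x=[0.9799] v=[-0.4191]
Step 15: x=[0.9157] v=[-0.2570]
Step 16: x=[0.8943] v=[-0.0856]
Step 17: x=[0.9165] v=[0.0889]
First v>=0 after going negative at step 17, time=4.2500

Answer: 4.2500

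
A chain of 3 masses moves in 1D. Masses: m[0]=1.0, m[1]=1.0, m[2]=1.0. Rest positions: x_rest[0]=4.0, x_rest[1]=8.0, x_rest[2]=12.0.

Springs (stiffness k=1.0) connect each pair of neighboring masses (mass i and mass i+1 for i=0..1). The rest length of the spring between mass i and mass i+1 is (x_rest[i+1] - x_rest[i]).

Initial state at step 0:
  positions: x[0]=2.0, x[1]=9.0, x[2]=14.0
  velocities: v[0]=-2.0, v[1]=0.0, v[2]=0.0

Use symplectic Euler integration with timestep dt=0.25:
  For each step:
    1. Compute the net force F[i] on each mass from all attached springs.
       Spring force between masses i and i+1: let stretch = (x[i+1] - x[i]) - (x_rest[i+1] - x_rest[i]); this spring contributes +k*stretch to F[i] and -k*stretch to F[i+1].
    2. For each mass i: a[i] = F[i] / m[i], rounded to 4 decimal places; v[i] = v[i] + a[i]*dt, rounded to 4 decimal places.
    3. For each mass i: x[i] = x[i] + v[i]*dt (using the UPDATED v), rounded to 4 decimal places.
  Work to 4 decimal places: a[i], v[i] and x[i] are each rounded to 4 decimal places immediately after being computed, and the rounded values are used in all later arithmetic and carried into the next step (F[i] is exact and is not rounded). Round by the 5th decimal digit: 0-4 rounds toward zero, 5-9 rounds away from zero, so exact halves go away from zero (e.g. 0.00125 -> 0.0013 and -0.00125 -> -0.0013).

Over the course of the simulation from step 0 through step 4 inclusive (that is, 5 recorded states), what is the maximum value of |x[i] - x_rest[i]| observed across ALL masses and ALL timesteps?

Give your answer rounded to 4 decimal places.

Answer: 2.4258

Derivation:
Step 0: x=[2.0000 9.0000 14.0000] v=[-2.0000 0.0000 0.0000]
Step 1: x=[1.6875 8.8750 13.9375] v=[-1.2500 -0.5000 -0.2500]
Step 2: x=[1.5742 8.6172 13.8086] v=[-0.4531 -1.0313 -0.5156]
Step 3: x=[1.6511 8.2437 13.6052] v=[0.3077 -1.4942 -0.8135]
Step 4: x=[1.8901 7.7932 13.3167] v=[0.9559 -1.8020 -1.1539]
Max displacement = 2.4258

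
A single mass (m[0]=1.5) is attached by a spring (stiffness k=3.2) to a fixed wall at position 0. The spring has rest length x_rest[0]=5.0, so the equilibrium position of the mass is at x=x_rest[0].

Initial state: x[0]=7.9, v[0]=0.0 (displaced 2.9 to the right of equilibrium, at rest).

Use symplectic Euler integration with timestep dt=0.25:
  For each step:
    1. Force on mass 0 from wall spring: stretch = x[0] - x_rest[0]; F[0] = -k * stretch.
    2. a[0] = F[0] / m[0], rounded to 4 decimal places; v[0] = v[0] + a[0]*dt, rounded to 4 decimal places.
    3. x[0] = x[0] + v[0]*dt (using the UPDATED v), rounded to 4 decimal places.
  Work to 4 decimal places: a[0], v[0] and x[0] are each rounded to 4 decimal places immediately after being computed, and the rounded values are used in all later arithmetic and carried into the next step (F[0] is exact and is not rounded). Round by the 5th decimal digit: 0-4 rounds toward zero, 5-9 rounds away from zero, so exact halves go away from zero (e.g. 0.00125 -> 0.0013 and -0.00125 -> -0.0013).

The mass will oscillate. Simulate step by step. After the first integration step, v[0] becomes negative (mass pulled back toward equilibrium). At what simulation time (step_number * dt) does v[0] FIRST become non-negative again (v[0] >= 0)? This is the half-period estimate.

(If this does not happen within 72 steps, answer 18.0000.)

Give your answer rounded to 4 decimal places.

Answer: 2.2500

Derivation:
Step 0: x=[7.9000] v=[0.0000]
Step 1: x=[7.5133] v=[-1.5467]
Step 2: x=[6.7915] v=[-2.8871]
Step 3: x=[5.8309] v=[-3.8426]
Step 4: x=[4.7595] v=[-4.2858]
Step 5: x=[3.7201] v=[-4.1575]
Step 6: x=[2.8514] v=[-3.4749]
Step 7: x=[2.2692] v=[-2.3290]
Step 8: x=[2.0511] v=[-0.8726]
Step 9: x=[2.2262] v=[0.7002]
First v>=0 after going negative at step 9, time=2.2500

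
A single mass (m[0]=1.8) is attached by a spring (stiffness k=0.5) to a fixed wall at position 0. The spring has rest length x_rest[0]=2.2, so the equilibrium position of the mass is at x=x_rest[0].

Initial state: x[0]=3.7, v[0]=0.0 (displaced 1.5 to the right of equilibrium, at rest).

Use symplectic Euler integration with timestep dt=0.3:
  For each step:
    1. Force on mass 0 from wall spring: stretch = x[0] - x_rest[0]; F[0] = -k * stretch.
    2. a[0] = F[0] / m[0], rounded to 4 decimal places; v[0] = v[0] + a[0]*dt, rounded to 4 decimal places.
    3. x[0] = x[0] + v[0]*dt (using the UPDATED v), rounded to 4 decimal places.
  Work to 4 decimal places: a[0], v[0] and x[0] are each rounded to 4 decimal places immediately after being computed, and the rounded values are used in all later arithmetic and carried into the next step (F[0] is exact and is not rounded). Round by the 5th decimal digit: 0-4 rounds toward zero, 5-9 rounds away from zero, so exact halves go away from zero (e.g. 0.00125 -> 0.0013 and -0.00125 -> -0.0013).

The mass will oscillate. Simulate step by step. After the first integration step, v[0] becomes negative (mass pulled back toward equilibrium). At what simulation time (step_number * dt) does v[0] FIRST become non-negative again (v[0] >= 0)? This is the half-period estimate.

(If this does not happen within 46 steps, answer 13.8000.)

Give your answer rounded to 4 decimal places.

Answer: 6.0000

Derivation:
Step 0: x=[3.7000] v=[0.0000]
Step 1: x=[3.6625] v=[-0.1250]
Step 2: x=[3.5884] v=[-0.2469]
Step 3: x=[3.4796] v=[-0.3626]
Step 4: x=[3.3388] v=[-0.4692]
Step 5: x=[3.1696] v=[-0.5641]
Step 6: x=[2.9761] v=[-0.6449]
Step 7: x=[2.7632] v=[-0.7096]
Step 8: x=[2.5363] v=[-0.7565]
Step 9: x=[2.3010] v=[-0.7845]
Step 10: x=[2.0631] v=[-0.7929]
Step 11: x=[1.8287] v=[-0.7815]
Step 12: x=[1.6035] v=[-0.7506]
Step 13: x=[1.3932] v=[-0.7009]
Step 14: x=[1.2031] v=[-0.6337]
Step 15: x=[1.0379] v=[-0.5506]
Step 16: x=[0.9018] v=[-0.4538]
Step 17: x=[0.7981] v=[-0.3456]
Step 18: x=[0.7295] v=[-0.2288]
Step 19: x=[0.6976] v=[-0.1063]
Step 20: x=[0.7033] v=[0.0189]
First v>=0 after going negative at step 20, time=6.0000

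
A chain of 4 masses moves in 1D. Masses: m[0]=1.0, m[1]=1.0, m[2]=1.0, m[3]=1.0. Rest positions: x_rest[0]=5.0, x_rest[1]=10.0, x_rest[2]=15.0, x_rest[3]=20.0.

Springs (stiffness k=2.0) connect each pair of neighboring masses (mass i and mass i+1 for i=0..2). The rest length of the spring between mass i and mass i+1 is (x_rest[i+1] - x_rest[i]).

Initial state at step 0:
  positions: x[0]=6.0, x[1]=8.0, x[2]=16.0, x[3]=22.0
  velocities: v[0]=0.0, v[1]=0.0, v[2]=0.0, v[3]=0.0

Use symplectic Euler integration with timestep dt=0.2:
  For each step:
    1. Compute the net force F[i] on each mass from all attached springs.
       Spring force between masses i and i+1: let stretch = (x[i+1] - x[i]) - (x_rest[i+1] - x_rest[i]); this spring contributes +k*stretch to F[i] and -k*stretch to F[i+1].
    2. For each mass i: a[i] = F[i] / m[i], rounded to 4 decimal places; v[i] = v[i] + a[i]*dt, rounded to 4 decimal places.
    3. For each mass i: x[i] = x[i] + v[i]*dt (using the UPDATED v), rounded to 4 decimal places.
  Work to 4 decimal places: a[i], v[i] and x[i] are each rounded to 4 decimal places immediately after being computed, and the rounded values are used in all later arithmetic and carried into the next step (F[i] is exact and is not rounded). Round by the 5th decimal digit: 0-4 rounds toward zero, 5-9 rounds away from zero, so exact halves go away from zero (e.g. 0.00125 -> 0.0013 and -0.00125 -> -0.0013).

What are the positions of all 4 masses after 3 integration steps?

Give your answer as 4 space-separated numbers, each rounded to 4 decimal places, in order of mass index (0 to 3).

Step 0: x=[6.0000 8.0000 16.0000 22.0000] v=[0.0000 0.0000 0.0000 0.0000]
Step 1: x=[5.7600 8.4800 15.8400 21.9200] v=[-1.2000 2.4000 -0.8000 -0.4000]
Step 2: x=[5.3376 9.3312 15.5776 21.7536] v=[-2.1120 4.2560 -1.3120 -0.8320]
Step 3: x=[4.8347 10.3626 15.3096 21.4931] v=[-2.5146 5.1571 -1.3402 -1.3024]

Answer: 4.8347 10.3626 15.3096 21.4931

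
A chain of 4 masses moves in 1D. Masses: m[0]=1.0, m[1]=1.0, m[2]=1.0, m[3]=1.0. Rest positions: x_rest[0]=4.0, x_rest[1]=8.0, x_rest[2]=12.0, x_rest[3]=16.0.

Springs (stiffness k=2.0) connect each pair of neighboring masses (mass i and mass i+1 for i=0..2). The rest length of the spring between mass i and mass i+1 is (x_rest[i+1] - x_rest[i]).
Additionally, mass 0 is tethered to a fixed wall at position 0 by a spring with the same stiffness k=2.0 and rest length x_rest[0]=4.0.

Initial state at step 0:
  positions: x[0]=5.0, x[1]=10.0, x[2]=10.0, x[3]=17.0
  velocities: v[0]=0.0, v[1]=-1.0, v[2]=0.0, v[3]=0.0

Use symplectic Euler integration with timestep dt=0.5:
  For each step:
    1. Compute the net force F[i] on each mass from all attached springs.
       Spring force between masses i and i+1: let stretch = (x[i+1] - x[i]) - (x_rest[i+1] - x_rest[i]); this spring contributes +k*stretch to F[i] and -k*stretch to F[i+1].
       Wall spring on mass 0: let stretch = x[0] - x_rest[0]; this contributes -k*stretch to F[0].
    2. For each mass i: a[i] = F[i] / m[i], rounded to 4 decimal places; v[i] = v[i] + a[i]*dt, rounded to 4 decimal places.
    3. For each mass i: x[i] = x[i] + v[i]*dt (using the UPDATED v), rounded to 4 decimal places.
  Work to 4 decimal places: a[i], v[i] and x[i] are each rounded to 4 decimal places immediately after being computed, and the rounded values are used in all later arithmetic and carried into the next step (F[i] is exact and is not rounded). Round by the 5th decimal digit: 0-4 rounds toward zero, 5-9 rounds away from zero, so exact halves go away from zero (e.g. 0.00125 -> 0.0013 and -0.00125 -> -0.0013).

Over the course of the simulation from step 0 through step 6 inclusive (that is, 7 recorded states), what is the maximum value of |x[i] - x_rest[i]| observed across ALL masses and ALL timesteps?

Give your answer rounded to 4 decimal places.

Step 0: x=[5.0000 10.0000 10.0000 17.0000] v=[0.0000 -1.0000 0.0000 0.0000]
Step 1: x=[5.0000 7.0000 13.5000 15.5000] v=[0.0000 -6.0000 7.0000 -3.0000]
Step 2: x=[3.5000 6.2500 14.7500 15.0000] v=[-3.0000 -1.5000 2.5000 -1.0000]
Step 3: x=[1.6250 8.3750 11.8750 16.3750] v=[-3.7500 4.2500 -5.7500 2.7500]
Step 4: x=[2.3125 8.8750 9.5000 17.5000] v=[1.3750 1.0000 -4.7500 2.2500]
Step 5: x=[5.1250 6.4063 10.8125 16.6250] v=[5.6250 -4.9375 2.6250 -1.7500]
Step 6: x=[6.0157 5.5000 12.8282 14.8438] v=[1.7813 -1.8126 4.0313 -3.5625]
Max displacement = 2.7500

Answer: 2.7500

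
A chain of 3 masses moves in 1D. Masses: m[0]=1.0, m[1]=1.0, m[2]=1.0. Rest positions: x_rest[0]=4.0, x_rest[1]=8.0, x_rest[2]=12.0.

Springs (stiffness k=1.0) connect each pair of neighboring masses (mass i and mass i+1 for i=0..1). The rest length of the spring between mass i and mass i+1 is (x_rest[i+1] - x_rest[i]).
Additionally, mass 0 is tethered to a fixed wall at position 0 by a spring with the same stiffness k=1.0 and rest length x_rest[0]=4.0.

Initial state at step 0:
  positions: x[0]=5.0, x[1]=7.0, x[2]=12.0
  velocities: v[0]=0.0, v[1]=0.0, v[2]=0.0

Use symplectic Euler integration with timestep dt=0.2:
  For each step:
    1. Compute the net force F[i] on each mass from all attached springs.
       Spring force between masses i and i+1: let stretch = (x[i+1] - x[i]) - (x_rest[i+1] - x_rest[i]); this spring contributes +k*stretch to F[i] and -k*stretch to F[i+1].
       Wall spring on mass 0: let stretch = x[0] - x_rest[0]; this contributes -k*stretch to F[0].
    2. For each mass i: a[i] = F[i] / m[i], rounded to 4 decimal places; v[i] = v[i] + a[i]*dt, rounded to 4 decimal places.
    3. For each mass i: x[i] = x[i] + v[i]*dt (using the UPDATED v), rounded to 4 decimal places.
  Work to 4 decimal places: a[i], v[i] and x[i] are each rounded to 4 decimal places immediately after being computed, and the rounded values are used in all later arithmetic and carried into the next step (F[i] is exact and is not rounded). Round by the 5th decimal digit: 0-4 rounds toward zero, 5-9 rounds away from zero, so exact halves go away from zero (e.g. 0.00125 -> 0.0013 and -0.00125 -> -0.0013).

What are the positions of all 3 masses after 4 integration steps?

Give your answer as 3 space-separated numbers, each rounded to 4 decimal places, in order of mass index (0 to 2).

Step 0: x=[5.0000 7.0000 12.0000] v=[0.0000 0.0000 0.0000]
Step 1: x=[4.8800 7.1200 11.9600] v=[-0.6000 0.6000 -0.2000]
Step 2: x=[4.6544 7.3440 11.8864] v=[-1.1280 1.1200 -0.3680]
Step 3: x=[4.3502 7.6421 11.7911] v=[-1.5210 1.4906 -0.4765]
Step 4: x=[4.0037 7.9745 11.6898] v=[-1.7327 1.6620 -0.5063]

Answer: 4.0037 7.9745 11.6898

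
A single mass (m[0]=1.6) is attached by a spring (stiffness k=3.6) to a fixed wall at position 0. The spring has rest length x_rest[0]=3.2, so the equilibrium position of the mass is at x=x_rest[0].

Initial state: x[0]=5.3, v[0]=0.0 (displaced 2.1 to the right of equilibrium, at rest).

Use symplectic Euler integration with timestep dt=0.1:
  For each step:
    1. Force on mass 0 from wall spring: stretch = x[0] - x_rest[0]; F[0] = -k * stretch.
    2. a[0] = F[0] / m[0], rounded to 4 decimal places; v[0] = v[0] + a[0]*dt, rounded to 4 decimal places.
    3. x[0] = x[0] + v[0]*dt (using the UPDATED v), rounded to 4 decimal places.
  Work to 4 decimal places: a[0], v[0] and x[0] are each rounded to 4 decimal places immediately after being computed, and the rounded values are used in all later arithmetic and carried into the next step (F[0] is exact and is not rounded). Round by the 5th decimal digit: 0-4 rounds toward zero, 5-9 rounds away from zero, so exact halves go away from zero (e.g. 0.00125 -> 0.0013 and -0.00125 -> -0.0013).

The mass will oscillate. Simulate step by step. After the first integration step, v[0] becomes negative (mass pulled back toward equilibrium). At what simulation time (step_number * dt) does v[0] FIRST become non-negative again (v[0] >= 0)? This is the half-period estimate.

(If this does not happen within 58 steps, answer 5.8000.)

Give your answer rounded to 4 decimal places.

Answer: 2.1000

Derivation:
Step 0: x=[5.3000] v=[0.0000]
Step 1: x=[5.2528] v=[-0.4725]
Step 2: x=[5.1594] v=[-0.9344]
Step 3: x=[5.0219] v=[-1.3753]
Step 4: x=[4.8434] v=[-1.7852]
Step 5: x=[4.6279] v=[-2.1550]
Step 6: x=[4.3803] v=[-2.4763]
Step 7: x=[4.1061] v=[-2.7419]
Step 8: x=[3.8115] v=[-2.9458]
Step 9: x=[3.5032] v=[-3.0834]
Step 10: x=[3.1880] v=[-3.1516]
Step 11: x=[2.8731] v=[-3.1489]
Step 12: x=[2.5656] v=[-3.0754]
Step 13: x=[2.2723] v=[-2.9327]
Step 14: x=[1.9999] v=[-2.7240]
Step 15: x=[1.7545] v=[-2.4540]
Step 16: x=[1.5416] v=[-2.1288]
Step 17: x=[1.3660] v=[-1.7557]
Step 18: x=[1.2317] v=[-1.3431]
Step 19: x=[1.1417] v=[-0.9002]
Step 20: x=[1.0980] v=[-0.4371]
Step 21: x=[1.1016] v=[0.0359]
First v>=0 after going negative at step 21, time=2.1000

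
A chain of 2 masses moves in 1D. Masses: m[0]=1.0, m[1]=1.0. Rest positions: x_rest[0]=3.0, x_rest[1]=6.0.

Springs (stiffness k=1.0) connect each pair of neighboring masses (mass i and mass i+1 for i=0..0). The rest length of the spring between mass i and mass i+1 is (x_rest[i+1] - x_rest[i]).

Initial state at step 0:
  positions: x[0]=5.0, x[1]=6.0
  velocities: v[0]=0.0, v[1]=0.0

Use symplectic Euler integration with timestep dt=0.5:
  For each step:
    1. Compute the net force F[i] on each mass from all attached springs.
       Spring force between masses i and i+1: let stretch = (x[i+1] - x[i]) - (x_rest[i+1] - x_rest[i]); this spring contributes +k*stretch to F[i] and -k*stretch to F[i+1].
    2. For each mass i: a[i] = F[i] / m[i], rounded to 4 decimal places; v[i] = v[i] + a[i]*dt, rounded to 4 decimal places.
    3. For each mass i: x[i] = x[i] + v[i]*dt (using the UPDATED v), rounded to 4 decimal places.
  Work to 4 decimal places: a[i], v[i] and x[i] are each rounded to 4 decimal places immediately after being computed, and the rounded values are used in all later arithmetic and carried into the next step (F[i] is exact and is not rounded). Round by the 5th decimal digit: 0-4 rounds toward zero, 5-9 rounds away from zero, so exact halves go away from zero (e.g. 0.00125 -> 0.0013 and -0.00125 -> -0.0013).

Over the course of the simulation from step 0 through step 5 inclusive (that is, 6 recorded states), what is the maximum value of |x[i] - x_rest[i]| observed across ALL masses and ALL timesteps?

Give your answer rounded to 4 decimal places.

Answer: 2.0625

Derivation:
Step 0: x=[5.0000 6.0000] v=[0.0000 0.0000]
Step 1: x=[4.5000 6.5000] v=[-1.0000 1.0000]
Step 2: x=[3.7500 7.2500] v=[-1.5000 1.5000]
Step 3: x=[3.1250 7.8750] v=[-1.2500 1.2500]
Step 4: x=[2.9375 8.0625] v=[-0.3750 0.3750]
Step 5: x=[3.2813 7.7188] v=[0.6875 -0.6875]
Max displacement = 2.0625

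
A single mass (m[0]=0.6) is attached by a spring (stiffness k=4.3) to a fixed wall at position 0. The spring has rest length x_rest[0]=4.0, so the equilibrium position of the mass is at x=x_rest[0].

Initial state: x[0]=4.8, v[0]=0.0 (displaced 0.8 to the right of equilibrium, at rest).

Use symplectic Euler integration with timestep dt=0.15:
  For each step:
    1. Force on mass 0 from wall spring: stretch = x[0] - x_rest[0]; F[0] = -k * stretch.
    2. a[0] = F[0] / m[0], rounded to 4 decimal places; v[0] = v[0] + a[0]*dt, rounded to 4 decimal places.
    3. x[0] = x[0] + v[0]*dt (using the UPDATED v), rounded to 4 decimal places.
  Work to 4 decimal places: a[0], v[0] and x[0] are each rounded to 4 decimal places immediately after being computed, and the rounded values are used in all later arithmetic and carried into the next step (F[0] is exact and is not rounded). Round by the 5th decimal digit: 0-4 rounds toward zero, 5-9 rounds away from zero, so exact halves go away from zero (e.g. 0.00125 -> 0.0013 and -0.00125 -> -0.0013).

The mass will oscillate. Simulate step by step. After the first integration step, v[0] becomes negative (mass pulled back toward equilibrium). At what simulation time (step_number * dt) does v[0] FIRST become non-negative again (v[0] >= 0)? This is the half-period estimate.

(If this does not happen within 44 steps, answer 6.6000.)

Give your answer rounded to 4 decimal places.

Answer: 1.2000

Derivation:
Step 0: x=[4.8000] v=[0.0000]
Step 1: x=[4.6710] v=[-0.8600]
Step 2: x=[4.4338] v=[-1.5813]
Step 3: x=[4.1267] v=[-2.0476]
Step 4: x=[3.7991] v=[-2.1838]
Step 5: x=[3.5039] v=[-1.9678]
Step 6: x=[3.2887] v=[-1.4345]
Step 7: x=[3.1882] v=[-0.6698]
Step 8: x=[3.2186] v=[0.2029]
First v>=0 after going negative at step 8, time=1.2000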